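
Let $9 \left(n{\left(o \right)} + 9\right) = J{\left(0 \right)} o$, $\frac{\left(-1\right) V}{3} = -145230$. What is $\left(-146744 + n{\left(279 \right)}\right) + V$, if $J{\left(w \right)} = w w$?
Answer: $288937$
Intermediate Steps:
$V = 435690$ ($V = \left(-3\right) \left(-145230\right) = 435690$)
$J{\left(w \right)} = w^{2}$
$n{\left(o \right)} = -9$ ($n{\left(o \right)} = -9 + \frac{0^{2} o}{9} = -9 + \frac{0 o}{9} = -9 + \frac{1}{9} \cdot 0 = -9 + 0 = -9$)
$\left(-146744 + n{\left(279 \right)}\right) + V = \left(-146744 - 9\right) + 435690 = -146753 + 435690 = 288937$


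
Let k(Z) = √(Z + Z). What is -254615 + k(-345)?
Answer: -254615 + I*√690 ≈ -2.5462e+5 + 26.268*I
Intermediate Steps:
k(Z) = √2*√Z (k(Z) = √(2*Z) = √2*√Z)
-254615 + k(-345) = -254615 + √2*√(-345) = -254615 + √2*(I*√345) = -254615 + I*√690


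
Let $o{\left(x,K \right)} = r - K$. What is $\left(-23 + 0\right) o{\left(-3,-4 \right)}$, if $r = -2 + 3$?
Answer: $-115$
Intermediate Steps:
$r = 1$
$o{\left(x,K \right)} = 1 - K$
$\left(-23 + 0\right) o{\left(-3,-4 \right)} = \left(-23 + 0\right) \left(1 - -4\right) = - 23 \left(1 + 4\right) = \left(-23\right) 5 = -115$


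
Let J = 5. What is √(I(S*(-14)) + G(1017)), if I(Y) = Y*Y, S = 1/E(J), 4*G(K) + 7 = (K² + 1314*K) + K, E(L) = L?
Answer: √59291709/10 ≈ 770.01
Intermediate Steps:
G(K) = -7/4 + K²/4 + 1315*K/4 (G(K) = -7/4 + ((K² + 1314*K) + K)/4 = -7/4 + (K² + 1315*K)/4 = -7/4 + (K²/4 + 1315*K/4) = -7/4 + K²/4 + 1315*K/4)
S = ⅕ (S = 1/5 = ⅕ ≈ 0.20000)
I(Y) = Y²
√(I(S*(-14)) + G(1017)) = √(((⅕)*(-14))² + (-7/4 + (¼)*1017² + (1315/4)*1017)) = √((-14/5)² + (-7/4 + (¼)*1034289 + 1337355/4)) = √(196/25 + (-7/4 + 1034289/4 + 1337355/4)) = √(196/25 + 2371637/4) = √(59291709/100) = √59291709/10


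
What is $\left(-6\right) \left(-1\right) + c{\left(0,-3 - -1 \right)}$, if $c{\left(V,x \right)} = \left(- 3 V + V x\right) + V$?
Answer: $6$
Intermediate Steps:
$c{\left(V,x \right)} = - 2 V + V x$
$\left(-6\right) \left(-1\right) + c{\left(0,-3 - -1 \right)} = \left(-6\right) \left(-1\right) + 0 \left(-2 - 2\right) = 6 + 0 \left(-2 + \left(-3 + 1\right)\right) = 6 + 0 \left(-2 - 2\right) = 6 + 0 \left(-4\right) = 6 + 0 = 6$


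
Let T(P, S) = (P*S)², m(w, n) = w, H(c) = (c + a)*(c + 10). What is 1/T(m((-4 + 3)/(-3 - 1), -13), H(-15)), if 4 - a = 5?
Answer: 1/400 ≈ 0.0025000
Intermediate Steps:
a = -1 (a = 4 - 1*5 = 4 - 5 = -1)
H(c) = (-1 + c)*(10 + c) (H(c) = (c - 1)*(c + 10) = (-1 + c)*(10 + c))
T(P, S) = P²*S²
1/T(m((-4 + 3)/(-3 - 1), -13), H(-15)) = 1/(((-4 + 3)/(-3 - 1))²*(-10 + (-15)² + 9*(-15))²) = 1/((-1/(-4))²*(-10 + 225 - 135)²) = 1/((-1*(-¼))²*80²) = 1/((¼)²*6400) = 1/((1/16)*6400) = 1/400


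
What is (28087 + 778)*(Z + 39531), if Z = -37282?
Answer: 64917385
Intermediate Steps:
(28087 + 778)*(Z + 39531) = (28087 + 778)*(-37282 + 39531) = 28865*2249 = 64917385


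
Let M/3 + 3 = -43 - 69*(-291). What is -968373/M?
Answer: -322791/20033 ≈ -16.113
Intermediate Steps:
M = 60099 (M = -9 + 3*(-43 - 69*(-291)) = -9 + 3*(-43 + 20079) = -9 + 3*20036 = -9 + 60108 = 60099)
-968373/M = -968373/60099 = -968373*1/60099 = -322791/20033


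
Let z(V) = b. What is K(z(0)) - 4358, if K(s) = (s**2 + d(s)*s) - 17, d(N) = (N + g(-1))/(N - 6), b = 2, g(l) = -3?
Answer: -8741/2 ≈ -4370.5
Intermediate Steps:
d(N) = (-3 + N)/(-6 + N) (d(N) = (N - 3)/(N - 6) = (-3 + N)/(-6 + N))
z(V) = 2
K(s) = -17 + s**2 + s*(-3 + s)/(-6 + s) (K(s) = (s**2 + ((-3 + s)/(-6 + s))*s) - 17 = (s**2 + s*(-3 + s)/(-6 + s)) - 17 = -17 + s**2 + s*(-3 + s)/(-6 + s))
K(z(0)) - 4358 = (2*(-3 + 2) + (-17 + 2**2)*(-6 + 2))/(-6 + 2) - 4358 = (2*(-1) + (-17 + 4)*(-4))/(-4) - 4358 = -(-2 - 13*(-4))/4 - 4358 = -(-2 + 52)/4 - 4358 = -1/4*50 - 4358 = -25/2 - 4358 = -8741/2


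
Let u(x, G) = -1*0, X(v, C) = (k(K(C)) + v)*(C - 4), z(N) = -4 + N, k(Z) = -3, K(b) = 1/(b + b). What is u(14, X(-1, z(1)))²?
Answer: 0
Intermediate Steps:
K(b) = 1/(2*b)
X(v, C) = (-4 + C)*(-3 + v) (X(v, C) = (-3 + v)*(C - 4) = (-3 + v)*(-4 + C) = (-4 + C)*(-3 + v))
u(x, G) = 0
u(14, X(-1, z(1)))² = 0² = 0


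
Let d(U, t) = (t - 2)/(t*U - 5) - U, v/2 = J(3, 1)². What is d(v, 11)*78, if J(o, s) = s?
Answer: -1950/17 ≈ -114.71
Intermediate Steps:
v = 2 (v = 2*1² = 2*1 = 2)
d(U, t) = -U + (-2 + t)/(-5 + U*t) (d(U, t) = (-2 + t)/(U*t - 5) - U = (-2 + t)/(-5 + U*t) - U = -U + (-2 + t)/(-5 + U*t))
d(v, 11)*78 = ((-2 + 11 + 5*2 - 1*11*2²)/(-5 + 2*11))*78 = ((-2 + 11 + 10 - 1*11*4)/(-5 + 22))*78 = ((-2 + 11 + 10 - 44)/17)*78 = ((1/17)*(-25))*78 = -25/17*78 = -1950/17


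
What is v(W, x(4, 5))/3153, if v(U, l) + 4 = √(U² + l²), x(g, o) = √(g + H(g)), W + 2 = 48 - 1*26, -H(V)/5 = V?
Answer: -4/3153 + 8*√6/3153 ≈ 0.0049464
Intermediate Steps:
H(V) = -5*V
W = 20 (W = -2 + (48 - 1*26) = -2 + (48 - 26) = -2 + 22 = 20)
x(g, o) = 2*√(-g) (x(g, o) = √(g - 5*g) = √(-4*g) = 2*√(-g))
v(U, l) = -4 + √(U² + l²)
v(W, x(4, 5))/3153 = (-4 + √(20² + (2*√(-1*4))²))/3153 = (-4 + √(400 + (2*√(-4))²))*(1/3153) = (-4 + √(400 + (2*(2*I))²))*(1/3153) = (-4 + √(400 + (4*I)²))*(1/3153) = (-4 + √(400 - 16))*(1/3153) = (-4 + √384)*(1/3153) = (-4 + 8*√6)*(1/3153) = -4/3153 + 8*√6/3153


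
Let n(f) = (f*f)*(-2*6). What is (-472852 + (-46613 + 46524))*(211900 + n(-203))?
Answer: 133656910128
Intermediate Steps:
n(f) = -12*f**2 (n(f) = f**2*(-12) = -12*f**2)
(-472852 + (-46613 + 46524))*(211900 + n(-203)) = (-472852 + (-46613 + 46524))*(211900 - 12*(-203)**2) = (-472852 - 89)*(211900 - 12*41209) = -472941*(211900 - 494508) = -472941*(-282608) = 133656910128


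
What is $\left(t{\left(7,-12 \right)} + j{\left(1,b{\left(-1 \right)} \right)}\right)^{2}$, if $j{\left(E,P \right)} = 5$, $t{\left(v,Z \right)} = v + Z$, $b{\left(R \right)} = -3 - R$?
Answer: $0$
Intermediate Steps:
$t{\left(v,Z \right)} = Z + v$
$\left(t{\left(7,-12 \right)} + j{\left(1,b{\left(-1 \right)} \right)}\right)^{2} = \left(\left(-12 + 7\right) + 5\right)^{2} = \left(-5 + 5\right)^{2} = 0^{2} = 0$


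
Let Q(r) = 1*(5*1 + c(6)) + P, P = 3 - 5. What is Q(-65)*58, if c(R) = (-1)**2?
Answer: 232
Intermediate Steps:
c(R) = 1
P = -2
Q(r) = 4 (Q(r) = 1*(5*1 + 1) - 2 = 1*(5 + 1) - 2 = 1*6 - 2 = 6 - 2 = 4)
Q(-65)*58 = 4*58 = 232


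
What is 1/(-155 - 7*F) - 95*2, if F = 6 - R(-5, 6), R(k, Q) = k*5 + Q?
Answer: -62701/330 ≈ -190.00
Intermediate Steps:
R(k, Q) = Q + 5*k (R(k, Q) = 5*k + Q = Q + 5*k)
F = 25 (F = 6 - (6 + 5*(-5)) = 6 - (6 - 25) = 6 - 1*(-19) = 6 + 19 = 25)
1/(-155 - 7*F) - 95*2 = 1/(-155 - 7*25) - 95*2 = 1/(-155 - 175) - 190 = 1/(-330) - 190 = -1/330 - 190 = -62701/330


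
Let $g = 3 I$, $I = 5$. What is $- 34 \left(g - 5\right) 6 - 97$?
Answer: $-2137$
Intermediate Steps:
$g = 15$ ($g = 3 \cdot 5 = 15$)
$- 34 \left(g - 5\right) 6 - 97 = - 34 \left(15 - 5\right) 6 - 97 = - 34 \cdot 10 \cdot 6 - 97 = \left(-34\right) 60 - 97 = -2040 - 97 = -2137$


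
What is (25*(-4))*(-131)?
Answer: 13100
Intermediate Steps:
(25*(-4))*(-131) = -100*(-131) = 13100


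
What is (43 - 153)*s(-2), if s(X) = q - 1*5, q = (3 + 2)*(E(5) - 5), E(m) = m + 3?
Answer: -1100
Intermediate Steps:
E(m) = 3 + m
q = 15 (q = (3 + 2)*((3 + 5) - 5) = 5*(8 - 5) = 5*3 = 15)
s(X) = 10 (s(X) = 15 - 1*5 = 15 - 5 = 10)
(43 - 153)*s(-2) = (43 - 153)*10 = -110*10 = -1100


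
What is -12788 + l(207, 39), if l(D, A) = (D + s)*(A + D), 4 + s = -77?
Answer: 18208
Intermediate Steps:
s = -81 (s = -4 - 77 = -81)
l(D, A) = (-81 + D)*(A + D) (l(D, A) = (D - 81)*(A + D) = (-81 + D)*(A + D))
-12788 + l(207, 39) = -12788 + (207² - 81*39 - 81*207 + 39*207) = -12788 + (42849 - 3159 - 16767 + 8073) = -12788 + 30996 = 18208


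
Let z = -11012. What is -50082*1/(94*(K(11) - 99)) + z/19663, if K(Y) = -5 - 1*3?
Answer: 437001835/98885227 ≈ 4.4193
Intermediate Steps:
K(Y) = -8 (K(Y) = -5 - 3 = -8)
-50082*1/(94*(K(11) - 99)) + z/19663 = -50082*1/(94*(-8 - 99)) - 11012/19663 = -50082/((-107*94)) - 11012*1/19663 = -50082/(-10058) - 11012/19663 = -50082*(-1/10058) - 11012/19663 = 25041/5029 - 11012/19663 = 437001835/98885227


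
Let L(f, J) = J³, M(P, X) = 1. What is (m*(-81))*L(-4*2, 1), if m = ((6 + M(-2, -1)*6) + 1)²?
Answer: -13689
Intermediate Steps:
m = 169 (m = ((6 + 1*6) + 1)² = ((6 + 6) + 1)² = (12 + 1)² = 13² = 169)
(m*(-81))*L(-4*2, 1) = (169*(-81))*1³ = -13689*1 = -13689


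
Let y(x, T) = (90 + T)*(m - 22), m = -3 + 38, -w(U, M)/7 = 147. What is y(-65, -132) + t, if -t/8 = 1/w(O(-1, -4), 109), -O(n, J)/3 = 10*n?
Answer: -561826/1029 ≈ -545.99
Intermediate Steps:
O(n, J) = -30*n
w(U, M) = -1029 (w(U, M) = -7*147 = -1029)
m = 35
y(x, T) = 1170 + 13*T (y(x, T) = (90 + T)*(35 - 22) = (90 + T)*13 = 1170 + 13*T)
t = 8/1029 (t = -8/(-1029) = -8*(-1/1029) = 8/1029 ≈ 0.0077745)
y(-65, -132) + t = (1170 + 13*(-132)) + 8/1029 = (1170 - 1716) + 8/1029 = -546 + 8/1029 = -561826/1029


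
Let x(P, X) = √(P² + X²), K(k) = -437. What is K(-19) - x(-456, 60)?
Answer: -437 - 12*√1469 ≈ -896.93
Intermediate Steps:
K(-19) - x(-456, 60) = -437 - √((-456)² + 60²) = -437 - √(207936 + 3600) = -437 - √211536 = -437 - 12*√1469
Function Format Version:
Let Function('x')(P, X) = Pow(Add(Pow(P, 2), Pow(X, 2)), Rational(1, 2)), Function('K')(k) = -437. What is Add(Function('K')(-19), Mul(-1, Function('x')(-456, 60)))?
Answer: Add(-437, Mul(-12, Pow(1469, Rational(1, 2)))) ≈ -896.93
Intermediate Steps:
Add(Function('K')(-19), Mul(-1, Function('x')(-456, 60))) = Add(-437, Mul(-1, Pow(Add(Pow(-456, 2), Pow(60, 2)), Rational(1, 2)))) = Add(-437, Mul(-1, Pow(Add(207936, 3600), Rational(1, 2)))) = Add(-437, Mul(-1, Pow(211536, Rational(1, 2)))) = Add(-437, Mul(-1, Mul(12, Pow(1469, Rational(1, 2))))) = Add(-437, Mul(-12, Pow(1469, Rational(1, 2))))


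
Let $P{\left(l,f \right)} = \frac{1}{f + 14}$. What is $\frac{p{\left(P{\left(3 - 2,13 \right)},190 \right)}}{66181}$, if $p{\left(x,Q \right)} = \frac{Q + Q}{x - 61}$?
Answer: $- \frac{5130}{54466963} \approx -9.4186 \cdot 10^{-5}$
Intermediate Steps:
$P{\left(l,f \right)} = \frac{1}{14 + f}$
$p{\left(x,Q \right)} = \frac{2 Q}{-61 + x}$
$\frac{p{\left(P{\left(3 - 2,13 \right)},190 \right)}}{66181} = \frac{2 \cdot 190 \frac{1}{-61 + \frac{1}{14 + 13}}}{66181} = 2 \cdot 190 \frac{1}{-61 + \frac{1}{27}} \cdot \frac{1}{66181} = 2 \cdot 190 \frac{1}{- \frac{1646}{27}} \cdot \frac{1}{66181} = 2 \cdot 190 \left(- \frac{27}{1646}\right) \frac{1}{66181} = \left(- \frac{5130}{823}\right) \frac{1}{66181} = - \frac{5130}{54466963}$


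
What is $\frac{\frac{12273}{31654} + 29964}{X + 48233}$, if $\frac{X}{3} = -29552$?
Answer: $- \frac{948492729}{1279549642} \approx -0.74127$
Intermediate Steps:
$X = -88656$ ($X = 3 \left(-29552\right) = -88656$)
$\frac{\frac{12273}{31654} + 29964}{X + 48233} = \frac{\frac{12273}{31654} + 29964}{-88656 + 48233} = \frac{12273 \cdot \frac{1}{31654} + 29964}{-40423} = \left(\frac{12273}{31654} + 29964\right) \left(- \frac{1}{40423}\right) = \frac{948492729}{31654} \left(- \frac{1}{40423}\right) = - \frac{948492729}{1279549642}$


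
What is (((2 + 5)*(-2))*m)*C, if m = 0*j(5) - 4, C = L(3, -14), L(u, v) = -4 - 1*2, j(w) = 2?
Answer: -336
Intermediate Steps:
L(u, v) = -6 (L(u, v) = -4 - 2 = -6)
C = -6
m = -4 (m = 0*2 - 4 = 0 - 4 = -4)
(((2 + 5)*(-2))*m)*C = (((2 + 5)*(-2))*(-4))*(-6) = ((7*(-2))*(-4))*(-6) = -14*(-4)*(-6) = 56*(-6) = -336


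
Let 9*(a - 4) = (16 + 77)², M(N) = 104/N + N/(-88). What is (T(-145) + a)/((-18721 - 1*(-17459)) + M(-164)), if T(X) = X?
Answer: -147928/227443 ≈ -0.65040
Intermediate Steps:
M(N) = 104/N - N/88 (M(N) = 104/N + N*(-1/88) = 104/N - N/88)
a = 965 (a = 4 + (16 + 77)²/9 = 4 + (⅑)*93² = 4 + (⅑)*8649 = 4 + 961 = 965)
(T(-145) + a)/((-18721 - 1*(-17459)) + M(-164)) = (-145 + 965)/((-18721 - 1*(-17459)) + (104/(-164) - 1/88*(-164))) = 820/((-18721 + 17459) + (104*(-1/164) + 41/22)) = 820/(-1262 + (-26/41 + 41/22)) = 820/(-1262 + 1109/902) = 820/(-1137215/902) = 820*(-902/1137215) = -147928/227443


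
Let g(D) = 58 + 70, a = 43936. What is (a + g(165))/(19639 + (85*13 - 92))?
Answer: 3672/1721 ≈ 2.1336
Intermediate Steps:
g(D) = 128
(a + g(165))/(19639 + (85*13 - 92)) = (43936 + 128)/(19639 + (85*13 - 92)) = 44064/(19639 + (1105 - 92)) = 44064/(19639 + 1013) = 44064/20652 = 44064*(1/20652) = 3672/1721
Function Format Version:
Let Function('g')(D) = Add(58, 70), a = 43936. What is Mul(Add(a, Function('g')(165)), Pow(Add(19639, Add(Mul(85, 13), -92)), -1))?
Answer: Rational(3672, 1721) ≈ 2.1336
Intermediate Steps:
Function('g')(D) = 128
Mul(Add(a, Function('g')(165)), Pow(Add(19639, Add(Mul(85, 13), -92)), -1)) = Mul(Add(43936, 128), Pow(Add(19639, Add(Mul(85, 13), -92)), -1)) = Mul(44064, Pow(Add(19639, Add(1105, -92)), -1)) = Mul(44064, Pow(Add(19639, 1013), -1)) = Mul(44064, Pow(20652, -1)) = Mul(44064, Rational(1, 20652)) = Rational(3672, 1721)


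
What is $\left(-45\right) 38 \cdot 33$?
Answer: $-56430$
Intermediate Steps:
$\left(-45\right) 38 \cdot 33 = \left(-1710\right) 33 = -56430$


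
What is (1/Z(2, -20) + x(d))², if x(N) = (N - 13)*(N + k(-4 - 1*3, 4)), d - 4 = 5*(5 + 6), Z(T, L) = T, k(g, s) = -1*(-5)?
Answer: 34680321/4 ≈ 8.6701e+6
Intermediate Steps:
k(g, s) = 5
d = 59 (d = 4 + 5*(5 + 6) = 4 + 5*11 = 4 + 55 = 59)
x(N) = (-13 + N)*(5 + N) (x(N) = (N - 13)*(N + 5) = (-13 + N)*(5 + N))
(1/Z(2, -20) + x(d))² = (1/2 + (-65 + 59² - 8*59))² = (½ + (-65 + 3481 - 472))² = (½ + 2944)² = (5889/2)² = 34680321/4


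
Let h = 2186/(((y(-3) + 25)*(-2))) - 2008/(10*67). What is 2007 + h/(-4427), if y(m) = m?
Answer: 65482757173/32626990 ≈ 2007.0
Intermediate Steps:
h = -388243/7370 (h = 2186/(((-3 + 25)*(-2))) - 2008/(10*67) = 2186/((22*(-2))) - 2008/670 = 2186/(-44) - 2008*1/670 = 2186*(-1/44) - 1004/335 = -1093/22 - 1004/335 = -388243/7370 ≈ -52.679)
2007 + h/(-4427) = 2007 - 388243/7370/(-4427) = 2007 - 388243/7370*(-1/4427) = 2007 + 388243/32626990 = 65482757173/32626990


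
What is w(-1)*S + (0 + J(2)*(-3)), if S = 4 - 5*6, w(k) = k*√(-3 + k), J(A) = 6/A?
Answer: -9 + 52*I ≈ -9.0 + 52.0*I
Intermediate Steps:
S = -26 (S = 4 - 30 = -26)
w(-1)*S + (0 + J(2)*(-3)) = -√(-3 - 1)*(-26) + (0 + (6/2)*(-3)) = -√(-4)*(-26) + (0 + (6*(½))*(-3)) = -2*I*(-26) + (0 + 3*(-3)) = -2*I*(-26) + (0 - 9) = 52*I - 9 = -9 + 52*I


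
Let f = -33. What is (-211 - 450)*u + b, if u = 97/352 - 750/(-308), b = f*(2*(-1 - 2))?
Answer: -3926947/2464 ≈ -1593.7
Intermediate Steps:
b = 198 (b = -66*(-1 - 2) = -66*(-3) = -33*(-6) = 198)
u = 6679/2464 (u = 97*(1/352) - 750*(-1/308) = 97/352 + 375/154 = 6679/2464 ≈ 2.7106)
(-211 - 450)*u + b = (-211 - 450)*(6679/2464) + 198 = -661*6679/2464 + 198 = -4414819/2464 + 198 = -3926947/2464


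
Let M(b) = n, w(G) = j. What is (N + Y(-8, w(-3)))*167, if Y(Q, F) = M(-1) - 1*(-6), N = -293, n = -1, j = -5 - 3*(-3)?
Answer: -48096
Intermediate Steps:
j = 4 (j = -5 + 9 = 4)
w(G) = 4
M(b) = -1
Y(Q, F) = 5 (Y(Q, F) = -1 - 1*(-6) = -1 + 6 = 5)
(N + Y(-8, w(-3)))*167 = (-293 + 5)*167 = -288*167 = -48096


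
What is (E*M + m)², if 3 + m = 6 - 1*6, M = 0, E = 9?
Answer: 9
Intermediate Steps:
m = -3 (m = -3 + (6 - 1*6) = -3 + (6 - 6) = -3 + 0 = -3)
(E*M + m)² = (9*0 - 3)² = (0 - 3)² = (-3)² = 9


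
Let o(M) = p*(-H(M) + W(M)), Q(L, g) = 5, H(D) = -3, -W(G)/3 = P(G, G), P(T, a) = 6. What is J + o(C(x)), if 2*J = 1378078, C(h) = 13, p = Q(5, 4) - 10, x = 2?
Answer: 689114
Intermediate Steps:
W(G) = -18 (W(G) = -3*6 = -18)
p = -5 (p = 5 - 10 = -5)
J = 689039 (J = (½)*1378078 = 689039)
o(M) = 75 (o(M) = -5*(-1*(-3) - 18) = -5*(3 - 18) = -5*(-15) = 75)
J + o(C(x)) = 689039 + 75 = 689114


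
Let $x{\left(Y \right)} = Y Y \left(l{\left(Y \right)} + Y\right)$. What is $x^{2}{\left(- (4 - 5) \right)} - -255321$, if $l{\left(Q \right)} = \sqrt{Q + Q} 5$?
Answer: $255372 + 10 \sqrt{2} \approx 2.5539 \cdot 10^{5}$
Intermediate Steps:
$l{\left(Q \right)} = 5 \sqrt{2} \sqrt{Q}$ ($l{\left(Q \right)} = \sqrt{2 Q} 5 = \sqrt{2} \sqrt{Q} 5 = 5 \sqrt{2} \sqrt{Q}$)
$x{\left(Y \right)} = Y^{2} \left(Y + 5 \sqrt{2} \sqrt{Y}\right)$ ($x{\left(Y \right)} = Y Y \left(5 \sqrt{2} \sqrt{Y} + Y\right) = Y^{2} \left(Y + 5 \sqrt{2} \sqrt{Y}\right)$)
$x^{2}{\left(- (4 - 5) \right)} - -255321 = \left(\left(- (4 - 5)\right)^{3} + 5 \sqrt{2} \left(- (4 - 5)\right)^{\frac{5}{2}}\right)^{2} - -255321 = \left(\left(\left(-1\right) \left(-1\right)\right)^{3} + 5 \sqrt{2} \left(\left(-1\right) \left(-1\right)\right)^{\frac{5}{2}}\right)^{2} + 255321 = \left(1^{3} + 5 \sqrt{2} \cdot 1^{\frac{5}{2}}\right)^{2} + 255321 = \left(1 + 5 \sqrt{2} \cdot 1\right)^{2} + 255321 = \left(1 + 5 \sqrt{2}\right)^{2} + 255321 = 255321 + \left(1 + 5 \sqrt{2}\right)^{2}$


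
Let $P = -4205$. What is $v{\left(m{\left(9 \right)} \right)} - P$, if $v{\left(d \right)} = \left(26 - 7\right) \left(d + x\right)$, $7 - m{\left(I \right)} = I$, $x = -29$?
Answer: $3616$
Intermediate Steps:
$m{\left(I \right)} = 7 - I$
$v{\left(d \right)} = -551 + 19 d$ ($v{\left(d \right)} = \left(26 - 7\right) \left(d - 29\right) = 19 \left(-29 + d\right) = -551 + 19 d$)
$v{\left(m{\left(9 \right)} \right)} - P = \left(-551 + 19 \left(7 - 9\right)\right) - -4205 = \left(-551 + 19 \left(7 - 9\right)\right) + 4205 = \left(-551 + 19 \left(-2\right)\right) + 4205 = \left(-551 - 38\right) + 4205 = -589 + 4205 = 3616$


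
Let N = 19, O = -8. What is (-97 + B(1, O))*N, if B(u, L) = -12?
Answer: -2071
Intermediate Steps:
(-97 + B(1, O))*N = (-97 - 12)*19 = -109*19 = -2071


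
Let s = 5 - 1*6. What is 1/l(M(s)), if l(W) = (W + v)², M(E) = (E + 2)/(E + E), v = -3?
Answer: 4/49 ≈ 0.081633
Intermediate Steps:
s = -1 (s = 5 - 6 = -1)
M(E) = (2 + E)/(2*E) (M(E) = (2 + E)/((2*E)) = (2 + E)*(1/(2*E)) = (2 + E)/(2*E))
l(W) = (-3 + W)² (l(W) = (W - 3)² = (-3 + W)²)
1/l(M(s)) = 1/((-3 + (½)*(2 - 1)/(-1))²) = 1/((-3 + (½)*(-1)*1)²) = 1/((-3 - ½)²) = 1/((-7/2)²) = 1/(49/4) = 4/49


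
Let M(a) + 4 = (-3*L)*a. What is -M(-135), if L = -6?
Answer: 2434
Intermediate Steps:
M(a) = -4 + 18*a (M(a) = -4 + (-3*(-6))*a = -4 + 18*a)
-M(-135) = -(-4 + 18*(-135)) = -(-4 - 2430) = -1*(-2434) = 2434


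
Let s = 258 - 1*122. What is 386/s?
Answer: 193/68 ≈ 2.8382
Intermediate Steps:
s = 136 (s = 258 - 122 = 136)
386/s = 386/136 = 386*(1/136) = 193/68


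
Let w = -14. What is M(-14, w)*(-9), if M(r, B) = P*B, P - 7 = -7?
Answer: 0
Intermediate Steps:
P = 0 (P = 7 - 7 = 0)
M(r, B) = 0 (M(r, B) = 0*B = 0)
M(-14, w)*(-9) = 0*(-9) = 0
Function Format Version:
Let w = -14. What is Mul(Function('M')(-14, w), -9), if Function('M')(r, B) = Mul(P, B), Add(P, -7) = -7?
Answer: 0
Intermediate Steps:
P = 0 (P = Add(7, -7) = 0)
Function('M')(r, B) = 0 (Function('M')(r, B) = Mul(0, B) = 0)
Mul(Function('M')(-14, w), -9) = Mul(0, -9) = 0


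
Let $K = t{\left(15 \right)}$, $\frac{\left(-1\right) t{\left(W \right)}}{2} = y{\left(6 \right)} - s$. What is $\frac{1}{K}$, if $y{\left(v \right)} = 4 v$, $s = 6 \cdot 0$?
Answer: $- \frac{1}{48} \approx -0.020833$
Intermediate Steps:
$s = 0$
$t{\left(W \right)} = -48$ ($t{\left(W \right)} = - 2 \left(4 \cdot 6 - 0\right) = - 2 \left(24 + 0\right) = \left(-2\right) 24 = -48$)
$K = -48$
$\frac{1}{K} = \frac{1}{-48} = - \frac{1}{48}$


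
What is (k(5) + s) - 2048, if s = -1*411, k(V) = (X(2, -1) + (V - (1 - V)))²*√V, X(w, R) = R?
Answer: -2459 + 64*√5 ≈ -2315.9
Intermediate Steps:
k(V) = √V*(-2 + 2*V)² (k(V) = (-1 + (V - (1 - V)))²*√V = (-1 + (V + (-1 + V)))²*√V = (-1 + (-1 + 2*V))²*√V = (-2 + 2*V)²*√V = √V*(-2 + 2*V)²)
s = -411
(k(5) + s) - 2048 = (4*√5*(-1 + 5)² - 411) - 2048 = (4*√5*4² - 411) - 2048 = (4*√5*16 - 411) - 2048 = (64*√5 - 411) - 2048 = (-411 + 64*√5) - 2048 = -2459 + 64*√5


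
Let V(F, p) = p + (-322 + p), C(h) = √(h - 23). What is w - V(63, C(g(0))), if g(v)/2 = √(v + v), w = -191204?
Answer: -190882 - 2*I*√23 ≈ -1.9088e+5 - 9.5917*I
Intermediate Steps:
g(v) = 2*√2*√v (g(v) = 2*√(v + v) = 2*√(2*v) = 2*(√2*√v) = 2*√2*√v)
C(h) = √(-23 + h)
V(F, p) = -322 + 2*p
w - V(63, C(g(0))) = -191204 - (-322 + 2*√(-23 + 2*√2*√0)) = -191204 - (-322 + 2*√(-23 + 2*√2*0)) = -191204 - (-322 + 2*√(-23 + 0)) = -191204 - (-322 + 2*√(-23)) = -191204 - (-322 + 2*(I*√23)) = -191204 - (-322 + 2*I*√23) = -191204 + (322 - 2*I*√23) = -190882 - 2*I*√23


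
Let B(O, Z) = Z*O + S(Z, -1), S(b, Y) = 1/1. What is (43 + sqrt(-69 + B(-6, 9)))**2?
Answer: (43 + I*sqrt(122))**2 ≈ 1727.0 + 949.9*I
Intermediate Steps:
S(b, Y) = 1
B(O, Z) = 1 + O*Z (B(O, Z) = Z*O + 1 = O*Z + 1 = 1 + O*Z)
(43 + sqrt(-69 + B(-6, 9)))**2 = (43 + sqrt(-69 + (1 - 6*9)))**2 = (43 + sqrt(-69 + (1 - 54)))**2 = (43 + sqrt(-69 - 53))**2 = (43 + sqrt(-122))**2 = (43 + I*sqrt(122))**2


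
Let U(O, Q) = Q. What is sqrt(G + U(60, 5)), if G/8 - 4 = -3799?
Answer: I*sqrt(30355) ≈ 174.23*I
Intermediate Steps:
G = -30360 (G = 32 + 8*(-3799) = 32 - 30392 = -30360)
sqrt(G + U(60, 5)) = sqrt(-30360 + 5) = sqrt(-30355) = I*sqrt(30355)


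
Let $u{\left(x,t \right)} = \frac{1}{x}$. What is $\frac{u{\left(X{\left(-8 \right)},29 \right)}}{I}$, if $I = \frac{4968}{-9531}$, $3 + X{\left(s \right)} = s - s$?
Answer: $\frac{353}{552} \approx 0.63949$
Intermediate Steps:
$X{\left(s \right)} = -3$ ($X{\left(s \right)} = -3 + \left(s - s\right) = -3 + 0 = -3$)
$I = - \frac{184}{353}$ ($I = 4968 \left(- \frac{1}{9531}\right) = - \frac{184}{353} \approx -0.52125$)
$\frac{u{\left(X{\left(-8 \right)},29 \right)}}{I} = \frac{1}{\left(-3\right) \left(- \frac{184}{353}\right)} = \left(- \frac{1}{3}\right) \left(- \frac{353}{184}\right) = \frac{353}{552}$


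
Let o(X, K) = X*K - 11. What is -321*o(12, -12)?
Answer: 49755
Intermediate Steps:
o(X, K) = -11 + K*X (o(X, K) = K*X - 11 = -11 + K*X)
-321*o(12, -12) = -321*(-11 - 12*12) = -321*(-11 - 144) = -321*(-155) = 49755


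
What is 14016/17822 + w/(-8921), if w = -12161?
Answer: 170885039/79495031 ≈ 2.1496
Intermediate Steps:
14016/17822 + w/(-8921) = 14016/17822 - 12161/(-8921) = 14016*(1/17822) - 12161*(-1/8921) = 7008/8911 + 12161/8921 = 170885039/79495031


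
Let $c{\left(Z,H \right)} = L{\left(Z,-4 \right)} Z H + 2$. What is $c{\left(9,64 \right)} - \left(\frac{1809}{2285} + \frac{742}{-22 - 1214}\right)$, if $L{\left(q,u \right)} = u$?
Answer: $- \frac{3250993487}{1412130} \approx -2302.2$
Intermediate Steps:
$c{\left(Z,H \right)} = 2 - 4 H Z$ ($c{\left(Z,H \right)} = - 4 Z H + 2 = - 4 H Z + 2 = 2 - 4 H Z$)
$c{\left(9,64 \right)} - \left(\frac{1809}{2285} + \frac{742}{-22 - 1214}\right) = \left(2 - 256 \cdot 9\right) - \left(\frac{1809}{2285} + \frac{742}{-22 - 1214}\right) = \left(2 - 2304\right) - \left(\frac{1809}{2285} + \frac{742}{-1236}\right) = -2302 - \frac{270227}{1412130} = - \frac{3250993487}{1412130}$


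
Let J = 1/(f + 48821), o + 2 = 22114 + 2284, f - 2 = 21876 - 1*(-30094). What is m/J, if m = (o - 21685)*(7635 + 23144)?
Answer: 8410356302117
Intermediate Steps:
f = 51972 (f = 2 + (21876 - 1*(-30094)) = 2 + (21876 + 30094) = 2 + 51970 = 51972)
o = 24396 (o = -2 + (22114 + 2284) = -2 + 24398 = 24396)
m = 83441869 (m = (24396 - 21685)*(7635 + 23144) = 2711*30779 = 83441869)
J = 1/100793 (J = 1/(51972 + 48821) = 1/100793 ≈ 9.9213e-6)
m/J = 83441869/(1/100793) = 83441869*100793 = 8410356302117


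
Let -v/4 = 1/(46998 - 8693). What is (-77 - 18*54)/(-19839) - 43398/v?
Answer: 16489783890703/39678 ≈ 4.1559e+8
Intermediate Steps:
v = -4/38305 (v = -4/(46998 - 8693) = -4/38305 ≈ -0.00010443)
(-77 - 18*54)/(-19839) - 43398/v = (-77 - 18*54)/(-19839) - 43398/(-4/38305) = (-77 - 972)*(-1/19839) - 43398*(-38305/4) = -1049*(-1/19839) + 831180195/2 = 1049/19839 + 831180195/2 = 16489783890703/39678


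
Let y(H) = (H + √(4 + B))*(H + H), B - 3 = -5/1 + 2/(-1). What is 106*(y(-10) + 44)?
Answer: 25864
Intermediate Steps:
B = -4 (B = 3 + (-5/1 + 2/(-1)) = 3 + (-5*1 + 2*(-1)) = 3 + (-5 - 2) = 3 - 7 = -4)
y(H) = 2*H² (y(H) = (H + √(4 - 4))*(H + H) = (H + √0)*(2*H) = (H + 0)*(2*H) = H*(2*H) = 2*H²)
106*(y(-10) + 44) = 106*(2*(-10)² + 44) = 106*(2*100 + 44) = 106*(200 + 44) = 106*244 = 25864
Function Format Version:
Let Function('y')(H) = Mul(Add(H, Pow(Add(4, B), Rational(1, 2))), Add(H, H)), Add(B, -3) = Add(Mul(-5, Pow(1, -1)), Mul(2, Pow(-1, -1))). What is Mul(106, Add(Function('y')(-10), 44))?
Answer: 25864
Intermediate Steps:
B = -4 (B = Add(3, Add(Mul(-5, Pow(1, -1)), Mul(2, Pow(-1, -1)))) = Add(3, Add(Mul(-5, 1), Mul(2, -1))) = Add(3, Add(-5, -2)) = Add(3, -7) = -4)
Function('y')(H) = Mul(2, Pow(H, 2)) (Function('y')(H) = Mul(Add(H, Pow(Add(4, -4), Rational(1, 2))), Add(H, H)) = Mul(Add(H, Pow(0, Rational(1, 2))), Mul(2, H)) = Mul(Add(H, 0), Mul(2, H)) = Mul(H, Mul(2, H)) = Mul(2, Pow(H, 2)))
Mul(106, Add(Function('y')(-10), 44)) = Mul(106, Add(Mul(2, Pow(-10, 2)), 44)) = Mul(106, Add(Mul(2, 100), 44)) = Mul(106, Add(200, 44)) = Mul(106, 244) = 25864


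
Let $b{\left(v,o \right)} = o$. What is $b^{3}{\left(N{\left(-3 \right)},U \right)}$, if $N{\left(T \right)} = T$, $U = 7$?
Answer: $343$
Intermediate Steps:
$b^{3}{\left(N{\left(-3 \right)},U \right)} = 7^{3} = 343$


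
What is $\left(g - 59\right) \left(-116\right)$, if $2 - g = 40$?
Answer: $11252$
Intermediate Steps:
$g = -38$ ($g = 2 - 40 = -38$)
$\left(g - 59\right) \left(-116\right) = \left(-38 - 59\right) \left(-116\right) = \left(-97\right) \left(-116\right) = 11252$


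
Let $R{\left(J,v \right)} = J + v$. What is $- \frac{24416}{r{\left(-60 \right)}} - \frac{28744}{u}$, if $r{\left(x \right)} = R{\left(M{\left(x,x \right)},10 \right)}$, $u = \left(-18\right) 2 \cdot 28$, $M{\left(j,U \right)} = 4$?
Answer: $- \frac{216151}{126} \approx -1715.5$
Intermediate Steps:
$u = -1008$ ($u = \left(-36\right) 28 = -1008$)
$r{\left(x \right)} = 14$ ($r{\left(x \right)} = 4 + 10 = 14$)
$- \frac{24416}{r{\left(-60 \right)}} - \frac{28744}{u} = - \frac{24416}{14} - \frac{28744}{-1008} = \left(-24416\right) \frac{1}{14} - - \frac{3593}{126} = -1744 + \frac{3593}{126} = - \frac{216151}{126}$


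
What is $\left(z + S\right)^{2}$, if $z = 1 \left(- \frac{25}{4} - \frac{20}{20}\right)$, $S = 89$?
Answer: $\frac{106929}{16} \approx 6683.1$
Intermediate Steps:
$z = - \frac{29}{4}$ ($z = 1 \left(\left(-25\right) \frac{1}{4} - 1\right) = 1 \left(- \frac{25}{4} - 1\right) = 1 \left(- \frac{29}{4}\right) = - \frac{29}{4} \approx -7.25$)
$\left(z + S\right)^{2} = \left(- \frac{29}{4} + 89\right)^{2} = \left(\frac{327}{4}\right)^{2} = \frac{106929}{16}$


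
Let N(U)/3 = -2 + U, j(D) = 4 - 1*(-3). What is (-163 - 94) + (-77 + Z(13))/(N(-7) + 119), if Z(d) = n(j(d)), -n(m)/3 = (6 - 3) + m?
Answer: -23751/92 ≈ -258.16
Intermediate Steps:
j(D) = 7 (j(D) = 4 + 3 = 7)
N(U) = -6 + 3*U (N(U) = 3*(-2 + U) = -6 + 3*U)
n(m) = -9 - 3*m (n(m) = -3*((6 - 3) + m) = -3*(3 + m) = -9 - 3*m)
Z(d) = -30 (Z(d) = -9 - 3*7 = -9 - 21 = -30)
(-163 - 94) + (-77 + Z(13))/(N(-7) + 119) = (-163 - 94) + (-77 - 30)/((-6 + 3*(-7)) + 119) = -257 - 107/((-6 - 21) + 119) = -257 - 107/(-27 + 119) = -257 - 107/92 = -23751/92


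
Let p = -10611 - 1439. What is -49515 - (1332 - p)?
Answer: -62897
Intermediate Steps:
p = -12050
-49515 - (1332 - p) = -49515 - (1332 - 1*(-12050)) = -49515 - (1332 + 12050) = -49515 - 1*13382 = -49515 - 13382 = -62897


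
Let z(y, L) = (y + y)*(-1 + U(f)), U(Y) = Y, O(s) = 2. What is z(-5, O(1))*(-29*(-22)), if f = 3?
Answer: -12760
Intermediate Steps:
z(y, L) = 4*y (z(y, L) = (y + y)*(-1 + 3) = (2*y)*2 = 4*y)
z(-5, O(1))*(-29*(-22)) = (4*(-5))*(-29*(-22)) = -20*638 = -12760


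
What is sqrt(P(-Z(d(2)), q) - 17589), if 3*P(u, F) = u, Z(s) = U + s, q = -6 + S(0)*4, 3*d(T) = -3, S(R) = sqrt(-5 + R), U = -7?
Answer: I*sqrt(158277)/3 ≈ 132.61*I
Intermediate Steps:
d(T) = -1 (d(T) = (1/3)*(-3) = -1)
q = -6 + 4*I*sqrt(5) (q = -6 + sqrt(-5 + 0)*4 = -6 + sqrt(-5)*4 = -6 + (I*sqrt(5))*4 = -6 + 4*I*sqrt(5) ≈ -6.0 + 8.9443*I)
Z(s) = -7 + s
P(u, F) = u/3
sqrt(P(-Z(d(2)), q) - 17589) = sqrt((-(-7 - 1))/3 - 17589) = sqrt((-1*(-8))/3 - 17589) = sqrt((1/3)*8 - 17589) = sqrt(8/3 - 17589) = sqrt(-52759/3) = I*sqrt(158277)/3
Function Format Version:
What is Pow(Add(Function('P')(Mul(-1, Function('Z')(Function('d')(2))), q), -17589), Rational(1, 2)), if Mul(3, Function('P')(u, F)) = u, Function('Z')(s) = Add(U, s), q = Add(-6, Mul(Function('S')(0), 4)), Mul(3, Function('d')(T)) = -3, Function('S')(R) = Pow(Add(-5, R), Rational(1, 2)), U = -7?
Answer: Mul(Rational(1, 3), I, Pow(158277, Rational(1, 2))) ≈ Mul(132.61, I)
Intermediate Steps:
Function('d')(T) = -1 (Function('d')(T) = Mul(Rational(1, 3), -3) = -1)
q = Add(-6, Mul(4, I, Pow(5, Rational(1, 2)))) (q = Add(-6, Mul(Pow(Add(-5, 0), Rational(1, 2)), 4)) = Add(-6, Mul(Pow(-5, Rational(1, 2)), 4)) = Add(-6, Mul(Mul(I, Pow(5, Rational(1, 2))), 4)) = Add(-6, Mul(4, I, Pow(5, Rational(1, 2)))) ≈ Add(-6.0000, Mul(8.9443, I)))
Function('Z')(s) = Add(-7, s)
Function('P')(u, F) = Mul(Rational(1, 3), u)
Pow(Add(Function('P')(Mul(-1, Function('Z')(Function('d')(2))), q), -17589), Rational(1, 2)) = Pow(Add(Mul(Rational(1, 3), Mul(-1, Add(-7, -1))), -17589), Rational(1, 2)) = Pow(Add(Mul(Rational(1, 3), Mul(-1, -8)), -17589), Rational(1, 2)) = Pow(Add(Mul(Rational(1, 3), 8), -17589), Rational(1, 2)) = Pow(Add(Rational(8, 3), -17589), Rational(1, 2)) = Pow(Rational(-52759, 3), Rational(1, 2)) = Mul(Rational(1, 3), I, Pow(158277, Rational(1, 2)))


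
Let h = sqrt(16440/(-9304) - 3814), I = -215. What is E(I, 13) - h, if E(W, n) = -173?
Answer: -173 - I*sqrt(5161088131)/1163 ≈ -173.0 - 61.772*I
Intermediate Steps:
h = I*sqrt(5161088131)/1163 (h = sqrt(16440*(-1/9304) - 3814) = sqrt(-2055/1163 - 3814) = sqrt(-4437737/1163) = I*sqrt(5161088131)/1163 ≈ 61.772*I)
E(I, 13) - h = -173 - I*sqrt(5161088131)/1163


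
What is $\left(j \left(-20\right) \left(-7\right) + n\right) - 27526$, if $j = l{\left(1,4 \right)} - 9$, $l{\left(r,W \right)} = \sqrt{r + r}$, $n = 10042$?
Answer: $-18744 + 140 \sqrt{2} \approx -18546.0$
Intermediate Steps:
$l{\left(r,W \right)} = \sqrt{2} \sqrt{r}$ ($l{\left(r,W \right)} = \sqrt{2 r} = \sqrt{2} \sqrt{r}$)
$j = -9 + \sqrt{2}$ ($j = \sqrt{2} \sqrt{1} - 9 = \sqrt{2} \cdot 1 - 9 = \sqrt{2} - 9 = -9 + \sqrt{2} \approx -7.5858$)
$\left(j \left(-20\right) \left(-7\right) + n\right) - 27526 = \left(\left(-9 + \sqrt{2}\right) \left(-20\right) \left(-7\right) + 10042\right) - 27526 = \left(\left(180 - 20 \sqrt{2}\right) \left(-7\right) + 10042\right) - 27526 = \left(\left(-1260 + 140 \sqrt{2}\right) + 10042\right) - 27526 = \left(8782 + 140 \sqrt{2}\right) - 27526 = -18744 + 140 \sqrt{2}$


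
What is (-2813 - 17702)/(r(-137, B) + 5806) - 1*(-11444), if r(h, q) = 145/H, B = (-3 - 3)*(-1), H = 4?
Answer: 267352776/23369 ≈ 11440.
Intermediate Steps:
B = 6 (B = -6*(-1) = 6)
r(h, q) = 145/4
(-2813 - 17702)/(r(-137, B) + 5806) - 1*(-11444) = (-2813 - 17702)/(145/4 + 5806) - 1*(-11444) = -20515/23369/4 + 11444 = -20515*4/23369 + 11444 = -82060/23369 + 11444 = 267352776/23369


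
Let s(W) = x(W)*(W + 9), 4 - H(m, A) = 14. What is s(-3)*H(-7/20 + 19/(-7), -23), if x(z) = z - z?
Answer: 0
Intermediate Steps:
H(m, A) = -10 (H(m, A) = 4 - 1*14 = 4 - 14 = -10)
x(z) = 0
s(W) = 0 (s(W) = 0*(W + 9) = 0*(9 + W) = 0)
s(-3)*H(-7/20 + 19/(-7), -23) = 0*(-10) = 0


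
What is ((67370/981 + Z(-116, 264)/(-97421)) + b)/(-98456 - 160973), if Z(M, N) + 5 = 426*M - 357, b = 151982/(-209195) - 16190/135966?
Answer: -720045150129290581/2733392683262389018185 ≈ -0.00026343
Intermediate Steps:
b = -279665717/330737295 (b = 151982*(-1/209195) - 16190*1/135966 = -151982/209195 - 8095/67983 = -279665717/330737295 ≈ -0.84558)
Z(M, N) = -362 + 426*M (Z(M, N) = -5 + (426*M - 357) = -5 + (-357 + 426*M) = -362 + 426*M)
((67370/981 + Z(-116, 264)/(-97421)) + b)/(-98456 - 160973) = ((67370/981 + (-362 + 426*(-116))/(-97421)) - 279665717/330737295)/(-98456 - 160973) = ((67370*(1/981) + (-362 - 49416)*(-1/97421)) - 279665717/330737295)/(-259429) = ((67370/981 - 49778*(-1/97421)) - 279665717/330737295)*(-1/259429) = ((67370/981 + 49778/97421) - 279665717/330737295)*(-1/259429) = (6612084988/95570001 - 279665717/330737295)*(-1/259429) = (720045150129290581/10536187871295765)*(-1/259429) = -720045150129290581/2733392683262389018185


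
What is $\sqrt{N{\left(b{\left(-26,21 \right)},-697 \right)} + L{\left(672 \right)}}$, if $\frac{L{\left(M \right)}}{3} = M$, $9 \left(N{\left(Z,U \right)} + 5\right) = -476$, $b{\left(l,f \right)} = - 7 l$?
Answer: $\frac{\sqrt{17623}}{3} \approx 44.251$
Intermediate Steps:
$N{\left(Z,U \right)} = - \frac{521}{9}$ ($N{\left(Z,U \right)} = -5 + \frac{1}{9} \left(-476\right) = -5 - \frac{476}{9} = - \frac{521}{9}$)
$L{\left(M \right)} = 3 M$
$\sqrt{N{\left(b{\left(-26,21 \right)},-697 \right)} + L{\left(672 \right)}} = \sqrt{- \frac{521}{9} + 3 \cdot 672} = \sqrt{- \frac{521}{9} + 2016} = \sqrt{\frac{17623}{9}} = \frac{\sqrt{17623}}{3}$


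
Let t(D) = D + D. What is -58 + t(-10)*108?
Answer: -2218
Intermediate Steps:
t(D) = 2*D
-58 + t(-10)*108 = -58 + (2*(-10))*108 = -58 - 20*108 = -58 - 2160 = -2218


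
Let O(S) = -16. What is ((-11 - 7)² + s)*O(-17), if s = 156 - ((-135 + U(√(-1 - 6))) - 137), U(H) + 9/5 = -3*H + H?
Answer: -60304/5 - 32*I*√7 ≈ -12061.0 - 84.664*I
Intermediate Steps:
U(H) = -9/5 - 2*H (U(H) = -9/5 + (-3*H + H) = -9/5 - 2*H)
s = 2149/5 + 2*I*√7 (s = 156 - ((-135 + (-9/5 - 2*√(-1 - 6))) - 137) = 156 - ((-135 + (-9/5 - 2*I*√7)) - 137) = 156 - ((-684/5 - 2*I*√7) - 137) = 156 - (-1369/5 - 2*I*√7) = 156 + (1369/5 + 2*I*√7) = 2149/5 + 2*I*√7 ≈ 429.8 + 5.2915*I)
((-11 - 7)² + s)*O(-17) = ((-11 - 7)² + (2149/5 + 2*I*√7))*(-16) = ((-18)² + (2149/5 + 2*I*√7))*(-16) = (324 + (2149/5 + 2*I*√7))*(-16) = (3769/5 + 2*I*√7)*(-16) = -60304/5 - 32*I*√7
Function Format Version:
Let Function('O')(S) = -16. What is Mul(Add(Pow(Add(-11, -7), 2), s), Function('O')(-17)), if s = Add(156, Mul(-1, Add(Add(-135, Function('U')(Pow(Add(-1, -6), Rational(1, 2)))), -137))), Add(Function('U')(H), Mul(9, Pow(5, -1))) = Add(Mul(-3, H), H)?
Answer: Add(Rational(-60304, 5), Mul(-32, I, Pow(7, Rational(1, 2)))) ≈ Add(-12061., Mul(-84.664, I))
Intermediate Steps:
Function('U')(H) = Add(Rational(-9, 5), Mul(-2, H)) (Function('U')(H) = Add(Rational(-9, 5), Add(Mul(-3, H), H)) = Add(Rational(-9, 5), Mul(-2, H)))
s = Add(Rational(2149, 5), Mul(2, I, Pow(7, Rational(1, 2)))) (s = Add(156, Mul(-1, Add(Add(-135, Add(Rational(-9, 5), Mul(-2, Pow(Add(-1, -6), Rational(1, 2))))), -137))) = Add(156, Mul(-1, Add(Add(-135, Add(Rational(-9, 5), Mul(-2, Pow(-7, Rational(1, 2))))), -137))) = Add(156, Mul(-1, Add(Add(-135, Add(Rational(-9, 5), Mul(-2, Mul(I, Pow(7, Rational(1, 2)))))), -137))) = Add(156, Mul(-1, Add(Add(-135, Add(Rational(-9, 5), Mul(-2, I, Pow(7, Rational(1, 2))))), -137))) = Add(156, Mul(-1, Add(Add(Rational(-684, 5), Mul(-2, I, Pow(7, Rational(1, 2)))), -137))) = Add(156, Mul(-1, Add(Rational(-1369, 5), Mul(-2, I, Pow(7, Rational(1, 2)))))) = Add(156, Add(Rational(1369, 5), Mul(2, I, Pow(7, Rational(1, 2))))) = Add(Rational(2149, 5), Mul(2, I, Pow(7, Rational(1, 2)))) ≈ Add(429.80, Mul(5.2915, I)))
Mul(Add(Pow(Add(-11, -7), 2), s), Function('O')(-17)) = Mul(Add(Pow(Add(-11, -7), 2), Add(Rational(2149, 5), Mul(2, I, Pow(7, Rational(1, 2))))), -16) = Mul(Add(Pow(-18, 2), Add(Rational(2149, 5), Mul(2, I, Pow(7, Rational(1, 2))))), -16) = Mul(Add(324, Add(Rational(2149, 5), Mul(2, I, Pow(7, Rational(1, 2))))), -16) = Mul(Add(Rational(3769, 5), Mul(2, I, Pow(7, Rational(1, 2)))), -16) = Add(Rational(-60304, 5), Mul(-32, I, Pow(7, Rational(1, 2))))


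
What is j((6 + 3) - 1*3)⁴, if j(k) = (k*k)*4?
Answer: 429981696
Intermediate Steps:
j(k) = 4*k² (j(k) = k²*4 = 4*k²)
j((6 + 3) - 1*3)⁴ = (4*((6 + 3) - 1*3)²)⁴ = (4*(9 - 3)²)⁴ = (4*6²)⁴ = (4*36)⁴ = 144⁴ = 429981696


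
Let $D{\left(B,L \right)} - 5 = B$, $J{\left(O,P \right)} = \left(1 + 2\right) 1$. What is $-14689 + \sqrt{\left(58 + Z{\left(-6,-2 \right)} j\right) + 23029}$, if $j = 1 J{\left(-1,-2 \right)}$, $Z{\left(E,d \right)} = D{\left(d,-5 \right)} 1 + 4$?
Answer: $-14689 + 2 \sqrt{5777} \approx -14537.0$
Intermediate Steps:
$J{\left(O,P \right)} = 3$ ($J{\left(O,P \right)} = 3 \cdot 1 = 3$)
$D{\left(B,L \right)} = 5 + B$
$Z{\left(E,d \right)} = 9 + d$ ($Z{\left(E,d \right)} = \left(5 + d\right) 1 + 4 = \left(5 + d\right) + 4 = 9 + d$)
$j = 3$ ($j = 1 \cdot 3 = 3$)
$-14689 + \sqrt{\left(58 + Z{\left(-6,-2 \right)} j\right) + 23029} = -14689 + \sqrt{\left(58 + \left(9 - 2\right) 3\right) + 23029} = -14689 + \sqrt{\left(58 + 7 \cdot 3\right) + 23029} = -14689 + \sqrt{\left(58 + 21\right) + 23029} = -14689 + \sqrt{79 + 23029} = -14689 + \sqrt{23108} = -14689 + 2 \sqrt{5777}$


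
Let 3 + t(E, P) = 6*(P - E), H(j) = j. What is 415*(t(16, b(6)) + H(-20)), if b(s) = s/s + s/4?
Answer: -43160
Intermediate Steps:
b(s) = 1 + s/4 (b(s) = 1 + s*(¼) = 1 + s/4)
t(E, P) = -3 - 6*E + 6*P (t(E, P) = -3 + 6*(P - E) = -3 + (-6*E + 6*P) = -3 - 6*E + 6*P)
415*(t(16, b(6)) + H(-20)) = 415*((-3 - 6*16 + 6*(1 + (¼)*6)) - 20) = 415*((-3 - 96 + 6*(1 + 3/2)) - 20) = 415*((-3 - 96 + 6*(5/2)) - 20) = 415*((-3 - 96 + 15) - 20) = 415*(-84 - 20) = 415*(-104) = -43160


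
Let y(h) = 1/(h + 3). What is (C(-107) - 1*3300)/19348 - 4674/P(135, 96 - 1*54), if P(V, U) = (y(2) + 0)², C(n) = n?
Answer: -2260817207/19348 ≈ -1.1685e+5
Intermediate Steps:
y(h) = 1/(3 + h)
P(V, U) = 1/25 (P(V, U) = (1/(3 + 2) + 0)² = (1/5 + 0)² = (⅕ + 0)² = (⅕)² = 1/25)
(C(-107) - 1*3300)/19348 - 4674/P(135, 96 - 1*54) = (-107 - 1*3300)/19348 - 4674/1/25 = (-107 - 3300)*(1/19348) - 4674*25 = -3407*1/19348 - 116850 = -3407/19348 - 116850 = -2260817207/19348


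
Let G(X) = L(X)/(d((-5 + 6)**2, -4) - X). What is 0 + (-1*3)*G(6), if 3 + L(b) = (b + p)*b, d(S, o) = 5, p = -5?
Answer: 9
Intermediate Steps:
L(b) = -3 + b*(-5 + b) (L(b) = -3 + (b - 5)*b = -3 + (-5 + b)*b = -3 + b*(-5 + b))
G(X) = (-3 + X**2 - 5*X)/(5 - X)
0 + (-1*3)*G(6) = 0 + (-1*3)*((3 - 1*6**2 + 5*6)/(-5 + 6)) = 0 - 3*(3 - 1*36 + 30)/1 = 0 - 3*(3 - 36 + 30) = 0 - 3*(-3) = 0 + 9 = 9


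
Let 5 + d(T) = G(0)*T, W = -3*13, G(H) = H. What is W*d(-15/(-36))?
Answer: 195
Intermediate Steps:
W = -39
d(T) = -5 (d(T) = -5 + 0*T = -5 + 0 = -5)
W*d(-15/(-36)) = -39*(-5) = 195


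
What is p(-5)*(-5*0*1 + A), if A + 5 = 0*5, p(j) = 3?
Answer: -15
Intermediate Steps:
A = -5 (A = -5 + 0*5 = -5 + 0 = -5)
p(-5)*(-5*0*1 + A) = 3*(-5*0*1 - 5) = 3*(0*1 - 5) = 3*(0 - 5) = 3*(-5) = -15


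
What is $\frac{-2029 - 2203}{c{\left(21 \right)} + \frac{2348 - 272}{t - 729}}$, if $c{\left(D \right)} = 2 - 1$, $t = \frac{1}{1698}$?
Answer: $\frac{5238543112}{2287207} \approx 2290.4$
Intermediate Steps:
$t = \frac{1}{1698} \approx 0.00058893$
$c{\left(D \right)} = 1$
$\frac{-2029 - 2203}{c{\left(21 \right)} + \frac{2348 - 272}{t - 729}} = \frac{-2029 - 2203}{1 + \frac{2348 - 272}{\frac{1}{1698} - 729}} = - \frac{4232}{1 + \frac{2076}{- \frac{1237841}{1698}}} = - \frac{4232}{1 + 2076 \left(- \frac{1698}{1237841}\right)} = - \frac{4232}{1 - \frac{3525048}{1237841}} = - \frac{4232}{- \frac{2287207}{1237841}} = \left(-4232\right) \left(- \frac{1237841}{2287207}\right) = \frac{5238543112}{2287207}$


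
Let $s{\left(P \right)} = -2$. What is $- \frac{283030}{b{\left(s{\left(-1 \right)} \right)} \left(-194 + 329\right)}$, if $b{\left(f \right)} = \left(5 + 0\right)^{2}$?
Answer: $- \frac{56606}{675} \approx -83.861$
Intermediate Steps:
$b{\left(f \right)} = 25$ ($b{\left(f \right)} = 5^{2} = 25$)
$- \frac{283030}{b{\left(s{\left(-1 \right)} \right)} \left(-194 + 329\right)} = - \frac{283030}{25 \left(-194 + 329\right)} = - \frac{283030}{25 \cdot 135} = - \frac{283030}{3375} = \left(-283030\right) \frac{1}{3375} = - \frac{56606}{675}$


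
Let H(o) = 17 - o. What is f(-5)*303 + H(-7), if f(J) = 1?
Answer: 327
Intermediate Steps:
f(-5)*303 + H(-7) = 1*303 + (17 - 1*(-7)) = 303 + (17 + 7) = 303 + 24 = 327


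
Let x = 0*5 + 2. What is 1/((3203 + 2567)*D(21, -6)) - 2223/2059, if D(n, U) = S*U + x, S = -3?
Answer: -256532141/237608600 ≈ -1.0796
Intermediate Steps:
x = 2 (x = 0 + 2 = 2)
D(n, U) = 2 - 3*U (D(n, U) = -3*U + 2 = 2 - 3*U)
1/((3203 + 2567)*D(21, -6)) - 2223/2059 = 1/((3203 + 2567)*(2 - 3*(-6))) - 2223/2059 = 1/(5770*(2 + 18)) - 2223*1/2059 = (1/5770)/20 - 2223/2059 = (1/5770)*(1/20) - 2223/2059 = 1/115400 - 2223/2059 = -256532141/237608600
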